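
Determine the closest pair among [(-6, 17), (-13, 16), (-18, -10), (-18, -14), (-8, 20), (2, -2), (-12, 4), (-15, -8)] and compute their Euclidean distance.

Computing all pairwise distances among 8 points:

d((-6, 17), (-13, 16)) = 7.0711
d((-6, 17), (-18, -10)) = 29.5466
d((-6, 17), (-18, -14)) = 33.2415
d((-6, 17), (-8, 20)) = 3.6056 <-- minimum
d((-6, 17), (2, -2)) = 20.6155
d((-6, 17), (-12, 4)) = 14.3178
d((-6, 17), (-15, -8)) = 26.5707
d((-13, 16), (-18, -10)) = 26.4764
d((-13, 16), (-18, -14)) = 30.4138
d((-13, 16), (-8, 20)) = 6.4031
d((-13, 16), (2, -2)) = 23.4307
d((-13, 16), (-12, 4)) = 12.0416
d((-13, 16), (-15, -8)) = 24.0832
d((-18, -10), (-18, -14)) = 4.0
d((-18, -10), (-8, 20)) = 31.6228
d((-18, -10), (2, -2)) = 21.5407
d((-18, -10), (-12, 4)) = 15.2315
d((-18, -10), (-15, -8)) = 3.6056 <-- minimum
d((-18, -14), (-8, 20)) = 35.4401
d((-18, -14), (2, -2)) = 23.3238
d((-18, -14), (-12, 4)) = 18.9737
d((-18, -14), (-15, -8)) = 6.7082
d((-8, 20), (2, -2)) = 24.1661
d((-8, 20), (-12, 4)) = 16.4924
d((-8, 20), (-15, -8)) = 28.8617
d((2, -2), (-12, 4)) = 15.2315
d((2, -2), (-15, -8)) = 18.0278
d((-12, 4), (-15, -8)) = 12.3693

Minimum distance: 3.6056 (tie among 2 pairs: (-6, 17) and (-8, 20); (-18, -10) and (-15, -8))

The minimum Euclidean distance is 3.6056. There is a tie: 2 pairs achieve this minimum — (-6, 17) and (-8, 20); (-18, -10) and (-15, -8). Any of these is a valid closest pair. For 8 points, brute-force pairwise comparison is shown above. For large n, the divide-and-conquer algorithm (sort by x, recurse on halves, check the dividing strip) achieves O(n log n).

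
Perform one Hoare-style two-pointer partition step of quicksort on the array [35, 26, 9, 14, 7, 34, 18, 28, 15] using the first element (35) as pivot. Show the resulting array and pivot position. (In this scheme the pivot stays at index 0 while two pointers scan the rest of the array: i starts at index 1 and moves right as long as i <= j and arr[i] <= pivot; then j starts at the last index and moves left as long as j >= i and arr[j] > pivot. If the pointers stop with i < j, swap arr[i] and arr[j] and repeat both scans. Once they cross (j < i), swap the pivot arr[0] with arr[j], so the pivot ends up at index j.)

Hoare-style two-pointer partition with pivot = 35:

Initial array: [35, 26, 9, 14, 7, 34, 18, 28, 15]

Pointers start at i = 1, j = 8.
i ends at 9, j ends at 8: the pointers have crossed (j < i), so scanning stops.

Swap pivot arr[0] with arr[8] to place pivot at position 8: [15, 26, 9, 14, 7, 34, 18, 28, 35]
Pivot position: 8

After partitioning with pivot 35, the array becomes [15, 26, 9, 14, 7, 34, 18, 28, 35]. The pivot is placed at index 8. All elements to the left of the pivot are <= 35, and all elements to the right are > 35.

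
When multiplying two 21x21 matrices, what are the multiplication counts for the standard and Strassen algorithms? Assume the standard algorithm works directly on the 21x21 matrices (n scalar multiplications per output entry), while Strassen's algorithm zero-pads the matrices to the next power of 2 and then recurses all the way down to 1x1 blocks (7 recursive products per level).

Matrix multiplication for 21x21 matrices:

Strassen's algorithm requires power-of-2 dimensions. Pad 21x21 to 32x32 (next power of 2).

Standard algorithm: 21^3 = 9261 multiplications
Strassen's algorithm: 7^(log2(32)) = 7^5 = 16807 multiplications
Difference: 9261 - 16807 = -7546 (Strassen uses MORE here due to padding overhead — for small or just-over-power-of-2 n, padding can outweigh the per-level savings)

Standard: 9261 multiplications (21^3). Strassen: 16807 multiplications (7^5, after padding to 32x32). Strassen reduces 8 recursive multiplications to 7 at each level.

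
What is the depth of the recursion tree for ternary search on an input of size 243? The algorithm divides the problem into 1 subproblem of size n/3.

For divide and conquer with division factor 3:

Problem sizes at each level:
Level 0: 243
Level 1: 81
Level 2: 27
Level 3: 9
Level 4: 3
Level 5: 1

The root is level 0 and the size-1 base case is level 5 (the tree spans levels 0 through 5, i.e. 6 levels counting the root), so the depth is the number of divisions: log_3(243) = 5

The recursion tree depth is log_3(243) = 5. At each level, the problem size is divided by 3, so it takes 5 divisions to reduce to a base case of size 1. The algorithm makes 1 recursive call at each level.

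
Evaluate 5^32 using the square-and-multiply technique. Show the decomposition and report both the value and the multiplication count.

Computing 5^32 by squaring (build up from 5^1; each line after the first costs one multiplication):

5^1 = 5
5^2 = (5^1)^2 = 5^2 = 25
5^4 = (5^2)^2 = 25^2 = 625
5^8 = (5^4)^2 = 625^2 = 390625
5^16 = (5^8)^2 = 390625^2 = 152587890625
5^32 = (5^16)^2 = 152587890625^2 = 23283064365386962890625

Result: 23283064365386962890625
Multiplications needed: 5 (5 lines after 5^1)

5^32 = 23283064365386962890625. Using exponentiation by squaring, this requires 5 multiplications. The key idea: if the exponent is even, square the half-power; if odd, multiply by the base once.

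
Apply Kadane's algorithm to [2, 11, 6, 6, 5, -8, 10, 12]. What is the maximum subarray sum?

Using Kadane's algorithm on [2, 11, 6, 6, 5, -8, 10, 12]:

Scanning through the array:
Position 1 (value 11): max_ending_here = 13, max_so_far = 13
Position 2 (value 6): max_ending_here = 19, max_so_far = 19
Position 3 (value 6): max_ending_here = 25, max_so_far = 25
Position 4 (value 5): max_ending_here = 30, max_so_far = 30
Position 5 (value -8): max_ending_here = 22, max_so_far = 30
Position 6 (value 10): max_ending_here = 32, max_so_far = 32
Position 7 (value 12): max_ending_here = 44, max_so_far = 44

Maximum subarray: [2, 11, 6, 6, 5, -8, 10, 12]
Maximum sum: 44

The maximum subarray is [2, 11, 6, 6, 5, -8, 10, 12] with sum 44. This subarray runs from index 0 to index 7.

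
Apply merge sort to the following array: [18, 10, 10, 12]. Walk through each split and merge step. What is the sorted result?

Merge sort trace:

Split: [18, 10, 10, 12] -> [18, 10] and [10, 12]
  Split: [18, 10] -> [18] and [10]
  Merge: [18] + [10] -> [10, 18]
  Split: [10, 12] -> [10] and [12]
  Merge: [10] + [12] -> [10, 12]
Merge: [10, 18] + [10, 12] -> [10, 10, 12, 18]

Final sorted array: [10, 10, 12, 18]

The merge sort proceeds by recursively splitting the array and merging sorted halves.
After all merges, the sorted array is [10, 10, 12, 18].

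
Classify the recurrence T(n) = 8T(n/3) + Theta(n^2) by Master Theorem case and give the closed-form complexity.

Master Theorem for T(n) = 8T(n/3) + O(n^2):

a = 8, b = 3, c = 2
log_b(a) = log_3(8) = 1.8928

Case 3: c = 2 > log_3(8) = 1.8928
T(n) = O(n^2) = O(n^2)

For T(n) = 8T(n/3) + O(n^2): log_3(8) = 1.8928. This is Case 3 of the Master Theorem (c > log_b(a), work dominated by root), giving O(n^2).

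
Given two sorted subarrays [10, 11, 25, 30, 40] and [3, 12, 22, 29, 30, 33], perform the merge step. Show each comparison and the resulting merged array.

Merging process:

Compare 10 vs 3: take 3 from right. Merged: [3]
Compare 10 vs 12: take 10 from left. Merged: [3, 10]
Compare 11 vs 12: take 11 from left. Merged: [3, 10, 11]
Compare 25 vs 12: take 12 from right. Merged: [3, 10, 11, 12]
Compare 25 vs 22: take 22 from right. Merged: [3, 10, 11, 12, 22]
Compare 25 vs 29: take 25 from left. Merged: [3, 10, 11, 12, 22, 25]
Compare 30 vs 29: take 29 from right. Merged: [3, 10, 11, 12, 22, 25, 29]
Compare 30 vs 30: take 30 from left. Merged: [3, 10, 11, 12, 22, 25, 29, 30]
Compare 40 vs 30: take 30 from right. Merged: [3, 10, 11, 12, 22, 25, 29, 30, 30]
Compare 40 vs 33: take 33 from right. Merged: [3, 10, 11, 12, 22, 25, 29, 30, 30, 33]
Append remaining from left: [40]. Merged: [3, 10, 11, 12, 22, 25, 29, 30, 30, 33, 40]

Final merged array: [3, 10, 11, 12, 22, 25, 29, 30, 30, 33, 40]
Total comparisons: 10

The merged array is [3, 10, 11, 12, 22, 25, 29, 30, 30, 33, 40], requiring 10 comparisons. The merge step runs in O(n) time where n is the total number of elements.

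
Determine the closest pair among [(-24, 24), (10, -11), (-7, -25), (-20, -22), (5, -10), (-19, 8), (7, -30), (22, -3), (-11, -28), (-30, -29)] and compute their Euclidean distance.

Computing all pairwise distances among 10 points:

d((-24, 24), (10, -11)) = 48.7955
d((-24, 24), (-7, -25)) = 51.8652
d((-24, 24), (-20, -22)) = 46.1736
d((-24, 24), (5, -10)) = 44.6878
d((-24, 24), (-19, 8)) = 16.7631
d((-24, 24), (7, -30)) = 62.2656
d((-24, 24), (22, -3)) = 53.3385
d((-24, 24), (-11, -28)) = 53.6004
d((-24, 24), (-30, -29)) = 53.3385
d((10, -11), (-7, -25)) = 22.0227
d((10, -11), (-20, -22)) = 31.9531
d((10, -11), (5, -10)) = 5.099
d((10, -11), (-19, 8)) = 34.6699
d((10, -11), (7, -30)) = 19.2354
d((10, -11), (22, -3)) = 14.4222
d((10, -11), (-11, -28)) = 27.0185
d((10, -11), (-30, -29)) = 43.8634
d((-7, -25), (-20, -22)) = 13.3417
d((-7, -25), (5, -10)) = 19.2094
d((-7, -25), (-19, 8)) = 35.1141
d((-7, -25), (7, -30)) = 14.8661
d((-7, -25), (22, -3)) = 36.4005
d((-7, -25), (-11, -28)) = 5.0 <-- minimum
d((-7, -25), (-30, -29)) = 23.3452
d((-20, -22), (5, -10)) = 27.7308
d((-20, -22), (-19, 8)) = 30.0167
d((-20, -22), (7, -30)) = 28.1603
d((-20, -22), (22, -3)) = 46.0977
d((-20, -22), (-11, -28)) = 10.8167
d((-20, -22), (-30, -29)) = 12.2066
d((5, -10), (-19, 8)) = 30.0
d((5, -10), (7, -30)) = 20.0998
d((5, -10), (22, -3)) = 18.3848
d((5, -10), (-11, -28)) = 24.0832
d((5, -10), (-30, -29)) = 39.8246
d((-19, 8), (7, -30)) = 46.0435
d((-19, 8), (22, -3)) = 42.45
d((-19, 8), (-11, -28)) = 36.8782
d((-19, 8), (-30, -29)) = 38.6005
d((7, -30), (22, -3)) = 30.8869
d((7, -30), (-11, -28)) = 18.1108
d((7, -30), (-30, -29)) = 37.0135
d((22, -3), (-11, -28)) = 41.4005
d((22, -3), (-30, -29)) = 58.1378
d((-11, -28), (-30, -29)) = 19.0263

Closest pair: (-7, -25) and (-11, -28) with distance 5.0

The closest pair is (-7, -25) and (-11, -28) with Euclidean distance 5.0. For 10 points, brute-force pairwise comparison is shown above. For large n, the divide-and-conquer algorithm (sort by x, recurse on halves, check the dividing strip) achieves O(n log n).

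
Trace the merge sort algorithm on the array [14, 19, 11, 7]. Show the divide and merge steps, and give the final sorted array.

Merge sort trace:

Split: [14, 19, 11, 7] -> [14, 19] and [11, 7]
  Split: [14, 19] -> [14] and [19]
  Merge: [14] + [19] -> [14, 19]
  Split: [11, 7] -> [11] and [7]
  Merge: [11] + [7] -> [7, 11]
Merge: [14, 19] + [7, 11] -> [7, 11, 14, 19]

Final sorted array: [7, 11, 14, 19]

The merge sort proceeds by recursively splitting the array and merging sorted halves.
After all merges, the sorted array is [7, 11, 14, 19].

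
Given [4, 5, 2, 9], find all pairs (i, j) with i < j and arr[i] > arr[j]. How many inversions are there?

Finding inversions in [4, 5, 2, 9]:

(0, 2): arr[0]=4 > arr[2]=2
(1, 2): arr[1]=5 > arr[2]=2

Total inversions: 2

The array has 2 inversion(s): (0,2), (1,2). Each pair (i,j) satisfies i < j and arr[i] > arr[j].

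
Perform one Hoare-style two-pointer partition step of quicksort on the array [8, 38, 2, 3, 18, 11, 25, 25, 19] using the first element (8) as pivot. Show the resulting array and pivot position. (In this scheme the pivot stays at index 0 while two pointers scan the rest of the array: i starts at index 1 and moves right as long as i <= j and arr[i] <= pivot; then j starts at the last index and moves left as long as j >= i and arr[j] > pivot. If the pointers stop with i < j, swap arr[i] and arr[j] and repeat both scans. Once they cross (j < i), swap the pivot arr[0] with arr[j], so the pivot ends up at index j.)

Hoare-style two-pointer partition with pivot = 8:

Initial array: [8, 38, 2, 3, 18, 11, 25, 25, 19]

Pointers start at i = 1, j = 8.
i stops at index 1 (arr[1]=38 > 8), j stops at index 3 (arr[3]=3 <= 8): swap arr[1] and arr[3], array becomes [8, 3, 2, 38, 18, 11, 25, 25, 19]
i ends at 3, j ends at 2: the pointers have crossed (j < i), so scanning stops.

Swap pivot arr[0] with arr[2] to place pivot at position 2: [2, 3, 8, 38, 18, 11, 25, 25, 19]
Pivot position: 2

After partitioning with pivot 8, the array becomes [2, 3, 8, 38, 18, 11, 25, 25, 19]. The pivot is placed at index 2. All elements to the left of the pivot are <= 8, and all elements to the right are > 8.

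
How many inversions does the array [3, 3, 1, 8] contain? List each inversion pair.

Finding inversions in [3, 3, 1, 8]:

(0, 2): arr[0]=3 > arr[2]=1
(1, 2): arr[1]=3 > arr[2]=1

Total inversions: 2

The array has 2 inversion(s): (0,2), (1,2). Each pair (i,j) satisfies i < j and arr[i] > arr[j].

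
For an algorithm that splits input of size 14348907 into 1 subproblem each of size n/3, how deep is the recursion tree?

For divide and conquer with division factor 3:

Problem sizes at each level:
Level 0: 14348907
Level 1: 4782969
Level 2: 1594323
Level 3: 531441
Level 4: 177147
Level 5: 59049
Level 6: 19683
Level 7: 6561
Level 8: 2187
Level 9: 729
Level 10: 243
Level 11: 81
Level 12: 27
Level 13: 9
Level 14: 3
Level 15: 1

The root is level 0 and the size-1 base case is level 15 (the tree spans levels 0 through 15, i.e. 16 levels counting the root), so the depth is the number of divisions: log_3(14348907) = 15

The recursion tree depth is log_3(14348907) = 15. At each level, the problem size is divided by 3, so it takes 15 divisions to reduce to a base case of size 1. The algorithm makes 1 recursive call at each level.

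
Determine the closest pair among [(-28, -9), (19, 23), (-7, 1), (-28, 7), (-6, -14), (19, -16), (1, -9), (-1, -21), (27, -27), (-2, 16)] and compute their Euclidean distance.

Computing all pairwise distances among 10 points:

d((-28, -9), (19, 23)) = 56.8595
d((-28, -9), (-7, 1)) = 23.2594
d((-28, -9), (-28, 7)) = 16.0
d((-28, -9), (-6, -14)) = 22.561
d((-28, -9), (19, -16)) = 47.5184
d((-28, -9), (1, -9)) = 29.0
d((-28, -9), (-1, -21)) = 29.5466
d((-28, -9), (27, -27)) = 57.8705
d((-28, -9), (-2, 16)) = 36.0694
d((19, 23), (-7, 1)) = 34.0588
d((19, 23), (-28, 7)) = 49.6488
d((19, 23), (-6, -14)) = 44.6542
d((19, 23), (19, -16)) = 39.0
d((19, 23), (1, -9)) = 36.7151
d((19, 23), (-1, -21)) = 48.3322
d((19, 23), (27, -27)) = 50.636
d((19, 23), (-2, 16)) = 22.1359
d((-7, 1), (-28, 7)) = 21.8403
d((-7, 1), (-6, -14)) = 15.0333
d((-7, 1), (19, -16)) = 31.0644
d((-7, 1), (1, -9)) = 12.8062
d((-7, 1), (-1, -21)) = 22.8035
d((-7, 1), (27, -27)) = 44.0454
d((-7, 1), (-2, 16)) = 15.8114
d((-28, 7), (-6, -14)) = 30.4138
d((-28, 7), (19, -16)) = 52.3259
d((-28, 7), (1, -9)) = 33.121
d((-28, 7), (-1, -21)) = 38.8973
d((-28, 7), (27, -27)) = 64.6607
d((-28, 7), (-2, 16)) = 27.5136
d((-6, -14), (19, -16)) = 25.0799
d((-6, -14), (1, -9)) = 8.6023 <-- minimum
d((-6, -14), (-1, -21)) = 8.6023 <-- minimum
d((-6, -14), (27, -27)) = 35.4683
d((-6, -14), (-2, 16)) = 30.2655
d((19, -16), (1, -9)) = 19.3132
d((19, -16), (-1, -21)) = 20.6155
d((19, -16), (27, -27)) = 13.6015
d((19, -16), (-2, 16)) = 38.2753
d((1, -9), (-1, -21)) = 12.1655
d((1, -9), (27, -27)) = 31.6228
d((1, -9), (-2, 16)) = 25.1794
d((-1, -21), (27, -27)) = 28.6356
d((-1, -21), (-2, 16)) = 37.0135
d((27, -27), (-2, 16)) = 51.8652

Minimum distance: 8.6023 (tie among 2 pairs: (-6, -14) and (1, -9); (-6, -14) and (-1, -21))

The minimum Euclidean distance is 8.6023. There is a tie: 2 pairs achieve this minimum — (-6, -14) and (1, -9); (-6, -14) and (-1, -21). Any of these is a valid closest pair. For 10 points, brute-force pairwise comparison is shown above. For large n, the divide-and-conquer algorithm (sort by x, recurse on halves, check the dividing strip) achieves O(n log n).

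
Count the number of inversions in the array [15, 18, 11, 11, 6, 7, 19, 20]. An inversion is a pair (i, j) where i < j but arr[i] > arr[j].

Finding inversions in [15, 18, 11, 11, 6, 7, 19, 20]:

(0, 2): arr[0]=15 > arr[2]=11
(0, 3): arr[0]=15 > arr[3]=11
(0, 4): arr[0]=15 > arr[4]=6
(0, 5): arr[0]=15 > arr[5]=7
(1, 2): arr[1]=18 > arr[2]=11
(1, 3): arr[1]=18 > arr[3]=11
(1, 4): arr[1]=18 > arr[4]=6
(1, 5): arr[1]=18 > arr[5]=7
(2, 4): arr[2]=11 > arr[4]=6
(2, 5): arr[2]=11 > arr[5]=7
(3, 4): arr[3]=11 > arr[4]=6
(3, 5): arr[3]=11 > arr[5]=7

Total inversions: 12

The array has 12 inversion(s): (0,2), (0,3), (0,4), (0,5), (1,2), (1,3), (1,4), (1,5), (2,4), (2,5), (3,4), (3,5). Each pair (i,j) satisfies i < j and arr[i] > arr[j].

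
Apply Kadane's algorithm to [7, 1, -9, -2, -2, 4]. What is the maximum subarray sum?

Using Kadane's algorithm on [7, 1, -9, -2, -2, 4]:

Scanning through the array:
Position 1 (value 1): max_ending_here = 8, max_so_far = 8
Position 2 (value -9): max_ending_here = -1, max_so_far = 8
Position 3 (value -2): max_ending_here = -2, max_so_far = 8
Position 4 (value -2): max_ending_here = -2, max_so_far = 8
Position 5 (value 4): max_ending_here = 4, max_so_far = 8

Maximum subarray: [7, 1]
Maximum sum: 8

The maximum subarray is [7, 1] with sum 8. This subarray runs from index 0 to index 1.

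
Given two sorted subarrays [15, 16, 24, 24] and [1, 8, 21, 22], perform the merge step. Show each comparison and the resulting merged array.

Merging process:

Compare 15 vs 1: take 1 from right. Merged: [1]
Compare 15 vs 8: take 8 from right. Merged: [1, 8]
Compare 15 vs 21: take 15 from left. Merged: [1, 8, 15]
Compare 16 vs 21: take 16 from left. Merged: [1, 8, 15, 16]
Compare 24 vs 21: take 21 from right. Merged: [1, 8, 15, 16, 21]
Compare 24 vs 22: take 22 from right. Merged: [1, 8, 15, 16, 21, 22]
Append remaining from left: [24, 24]. Merged: [1, 8, 15, 16, 21, 22, 24, 24]

Final merged array: [1, 8, 15, 16, 21, 22, 24, 24]
Total comparisons: 6

The merged array is [1, 8, 15, 16, 21, 22, 24, 24], requiring 6 comparisons. The merge step runs in O(n) time where n is the total number of elements.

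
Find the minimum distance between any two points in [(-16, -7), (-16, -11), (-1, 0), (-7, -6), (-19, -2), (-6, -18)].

Computing all pairwise distances among 6 points:

d((-16, -7), (-16, -11)) = 4.0 <-- minimum
d((-16, -7), (-1, 0)) = 16.5529
d((-16, -7), (-7, -6)) = 9.0554
d((-16, -7), (-19, -2)) = 5.831
d((-16, -7), (-6, -18)) = 14.8661
d((-16, -11), (-1, 0)) = 18.6011
d((-16, -11), (-7, -6)) = 10.2956
d((-16, -11), (-19, -2)) = 9.4868
d((-16, -11), (-6, -18)) = 12.2066
d((-1, 0), (-7, -6)) = 8.4853
d((-1, 0), (-19, -2)) = 18.1108
d((-1, 0), (-6, -18)) = 18.6815
d((-7, -6), (-19, -2)) = 12.6491
d((-7, -6), (-6, -18)) = 12.0416
d((-19, -2), (-6, -18)) = 20.6155

Closest pair: (-16, -7) and (-16, -11) with distance 4.0

The closest pair is (-16, -7) and (-16, -11) with Euclidean distance 4.0. For 6 points, brute-force pairwise comparison is shown above. For large n, the divide-and-conquer algorithm (sort by x, recurse on halves, check the dividing strip) achieves O(n log n).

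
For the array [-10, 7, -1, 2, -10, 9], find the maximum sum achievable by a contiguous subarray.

Using Kadane's algorithm on [-10, 7, -1, 2, -10, 9]:

Scanning through the array:
Position 1 (value 7): max_ending_here = 7, max_so_far = 7
Position 2 (value -1): max_ending_here = 6, max_so_far = 7
Position 3 (value 2): max_ending_here = 8, max_so_far = 8
Position 4 (value -10): max_ending_here = -2, max_so_far = 8
Position 5 (value 9): max_ending_here = 9, max_so_far = 9

Maximum subarray: [9]
Maximum sum: 9

The maximum subarray is [9] with sum 9. This subarray runs from index 5 to index 5.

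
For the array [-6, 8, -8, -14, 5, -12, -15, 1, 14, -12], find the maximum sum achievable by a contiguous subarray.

Using Kadane's algorithm on [-6, 8, -8, -14, 5, -12, -15, 1, 14, -12]:

Scanning through the array:
Position 1 (value 8): max_ending_here = 8, max_so_far = 8
Position 2 (value -8): max_ending_here = 0, max_so_far = 8
Position 3 (value -14): max_ending_here = -14, max_so_far = 8
Position 4 (value 5): max_ending_here = 5, max_so_far = 8
Position 5 (value -12): max_ending_here = -7, max_so_far = 8
Position 6 (value -15): max_ending_here = -15, max_so_far = 8
Position 7 (value 1): max_ending_here = 1, max_so_far = 8
Position 8 (value 14): max_ending_here = 15, max_so_far = 15
Position 9 (value -12): max_ending_here = 3, max_so_far = 15

Maximum subarray: [1, 14]
Maximum sum: 15

The maximum subarray is [1, 14] with sum 15. This subarray runs from index 7 to index 8.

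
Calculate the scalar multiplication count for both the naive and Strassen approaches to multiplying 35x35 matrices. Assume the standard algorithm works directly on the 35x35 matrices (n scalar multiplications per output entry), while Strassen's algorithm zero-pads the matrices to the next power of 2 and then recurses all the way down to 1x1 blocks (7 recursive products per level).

Matrix multiplication for 35x35 matrices:

Strassen's algorithm requires power-of-2 dimensions. Pad 35x35 to 64x64 (next power of 2).

Standard algorithm: 35^3 = 42875 multiplications
Strassen's algorithm: 7^(log2(64)) = 7^6 = 117649 multiplications
Difference: 42875 - 117649 = -74774 (Strassen uses MORE here due to padding overhead — for small or just-over-power-of-2 n, padding can outweigh the per-level savings)

Standard: 42875 multiplications (35^3). Strassen: 117649 multiplications (7^6, after padding to 64x64). Strassen reduces 8 recursive multiplications to 7 at each level.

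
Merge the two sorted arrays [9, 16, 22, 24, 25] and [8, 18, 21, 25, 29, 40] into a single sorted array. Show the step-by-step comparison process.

Merging process:

Compare 9 vs 8: take 8 from right. Merged: [8]
Compare 9 vs 18: take 9 from left. Merged: [8, 9]
Compare 16 vs 18: take 16 from left. Merged: [8, 9, 16]
Compare 22 vs 18: take 18 from right. Merged: [8, 9, 16, 18]
Compare 22 vs 21: take 21 from right. Merged: [8, 9, 16, 18, 21]
Compare 22 vs 25: take 22 from left. Merged: [8, 9, 16, 18, 21, 22]
Compare 24 vs 25: take 24 from left. Merged: [8, 9, 16, 18, 21, 22, 24]
Compare 25 vs 25: take 25 from left. Merged: [8, 9, 16, 18, 21, 22, 24, 25]
Append remaining from right: [25, 29, 40]. Merged: [8, 9, 16, 18, 21, 22, 24, 25, 25, 29, 40]

Final merged array: [8, 9, 16, 18, 21, 22, 24, 25, 25, 29, 40]
Total comparisons: 8

The merged array is [8, 9, 16, 18, 21, 22, 24, 25, 25, 29, 40], requiring 8 comparisons. The merge step runs in O(n) time where n is the total number of elements.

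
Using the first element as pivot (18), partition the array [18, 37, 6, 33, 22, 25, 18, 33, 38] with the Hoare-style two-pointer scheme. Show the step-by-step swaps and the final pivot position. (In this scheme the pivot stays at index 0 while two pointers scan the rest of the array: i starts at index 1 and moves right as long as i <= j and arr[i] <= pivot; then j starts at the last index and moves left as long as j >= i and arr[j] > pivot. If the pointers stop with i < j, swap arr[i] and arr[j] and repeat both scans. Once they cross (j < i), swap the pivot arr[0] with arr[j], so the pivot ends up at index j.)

Hoare-style two-pointer partition with pivot = 18:

Initial array: [18, 37, 6, 33, 22, 25, 18, 33, 38]

Pointers start at i = 1, j = 8.
i stops at index 1 (arr[1]=37 > 18), j stops at index 6 (arr[6]=18 <= 18): swap arr[1] and arr[6], array becomes [18, 18, 6, 33, 22, 25, 37, 33, 38]
i ends at 3, j ends at 2: the pointers have crossed (j < i), so scanning stops.

Swap pivot arr[0] with arr[2] to place pivot at position 2: [6, 18, 18, 33, 22, 25, 37, 33, 38]
Pivot position: 2

After partitioning with pivot 18, the array becomes [6, 18, 18, 33, 22, 25, 37, 33, 38]. The pivot is placed at index 2. All elements to the left of the pivot are <= 18, and all elements to the right are > 18.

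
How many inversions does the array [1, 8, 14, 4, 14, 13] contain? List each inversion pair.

Finding inversions in [1, 8, 14, 4, 14, 13]:

(1, 3): arr[1]=8 > arr[3]=4
(2, 3): arr[2]=14 > arr[3]=4
(2, 5): arr[2]=14 > arr[5]=13
(4, 5): arr[4]=14 > arr[5]=13

Total inversions: 4

The array has 4 inversion(s): (1,3), (2,3), (2,5), (4,5). Each pair (i,j) satisfies i < j and arr[i] > arr[j].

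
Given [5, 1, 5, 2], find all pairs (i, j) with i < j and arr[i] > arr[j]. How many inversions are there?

Finding inversions in [5, 1, 5, 2]:

(0, 1): arr[0]=5 > arr[1]=1
(0, 3): arr[0]=5 > arr[3]=2
(2, 3): arr[2]=5 > arr[3]=2

Total inversions: 3

The array has 3 inversion(s): (0,1), (0,3), (2,3). Each pair (i,j) satisfies i < j and arr[i] > arr[j].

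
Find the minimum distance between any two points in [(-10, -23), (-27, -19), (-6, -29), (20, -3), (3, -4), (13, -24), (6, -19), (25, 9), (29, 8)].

Computing all pairwise distances among 9 points:

d((-10, -23), (-27, -19)) = 17.4642
d((-10, -23), (-6, -29)) = 7.2111
d((-10, -23), (20, -3)) = 36.0555
d((-10, -23), (3, -4)) = 23.0217
d((-10, -23), (13, -24)) = 23.0217
d((-10, -23), (6, -19)) = 16.4924
d((-10, -23), (25, 9)) = 47.4236
d((-10, -23), (29, 8)) = 49.8197
d((-27, -19), (-6, -29)) = 23.2594
d((-27, -19), (20, -3)) = 49.6488
d((-27, -19), (3, -4)) = 33.541
d((-27, -19), (13, -24)) = 40.3113
d((-27, -19), (6, -19)) = 33.0
d((-27, -19), (25, 9)) = 59.0593
d((-27, -19), (29, 8)) = 62.1691
d((-6, -29), (20, -3)) = 36.7696
d((-6, -29), (3, -4)) = 26.5707
d((-6, -29), (13, -24)) = 19.6469
d((-6, -29), (6, -19)) = 15.6205
d((-6, -29), (25, 9)) = 49.0408
d((-6, -29), (29, 8)) = 50.9313
d((20, -3), (3, -4)) = 17.0294
d((20, -3), (13, -24)) = 22.1359
d((20, -3), (6, -19)) = 21.2603
d((20, -3), (25, 9)) = 13.0
d((20, -3), (29, 8)) = 14.2127
d((3, -4), (13, -24)) = 22.3607
d((3, -4), (6, -19)) = 15.2971
d((3, -4), (25, 9)) = 25.5539
d((3, -4), (29, 8)) = 28.6356
d((13, -24), (6, -19)) = 8.6023
d((13, -24), (25, 9)) = 35.1141
d((13, -24), (29, 8)) = 35.7771
d((6, -19), (25, 9)) = 33.8378
d((6, -19), (29, 8)) = 35.4683
d((25, 9), (29, 8)) = 4.1231 <-- minimum

Closest pair: (25, 9) and (29, 8) with distance 4.1231

The closest pair is (25, 9) and (29, 8) with Euclidean distance 4.1231. For 9 points, brute-force pairwise comparison is shown above. For large n, the divide-and-conquer algorithm (sort by x, recurse on halves, check the dividing strip) achieves O(n log n).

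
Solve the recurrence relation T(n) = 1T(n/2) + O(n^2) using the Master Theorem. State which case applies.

Master Theorem for T(n) = 1T(n/2) + O(n^2):

a = 1, b = 2, c = 2
log_b(a) = log_2(1) = 0.0000

Case 3: c = 2 > log_2(1) = 0.0000
T(n) = O(n^2) = O(n^2)

For T(n) = 1T(n/2) + O(n^2): log_2(1) = 0.0000. This is Case 3 of the Master Theorem (c > log_b(a), work dominated by root), giving O(n^2).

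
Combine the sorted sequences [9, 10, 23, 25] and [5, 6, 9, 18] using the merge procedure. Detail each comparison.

Merging process:

Compare 9 vs 5: take 5 from right. Merged: [5]
Compare 9 vs 6: take 6 from right. Merged: [5, 6]
Compare 9 vs 9: take 9 from left. Merged: [5, 6, 9]
Compare 10 vs 9: take 9 from right. Merged: [5, 6, 9, 9]
Compare 10 vs 18: take 10 from left. Merged: [5, 6, 9, 9, 10]
Compare 23 vs 18: take 18 from right. Merged: [5, 6, 9, 9, 10, 18]
Append remaining from left: [23, 25]. Merged: [5, 6, 9, 9, 10, 18, 23, 25]

Final merged array: [5, 6, 9, 9, 10, 18, 23, 25]
Total comparisons: 6

The merged array is [5, 6, 9, 9, 10, 18, 23, 25], requiring 6 comparisons. The merge step runs in O(n) time where n is the total number of elements.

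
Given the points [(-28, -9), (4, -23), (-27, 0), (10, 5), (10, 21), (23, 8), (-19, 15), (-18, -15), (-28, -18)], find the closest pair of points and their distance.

Computing all pairwise distances among 9 points:

d((-28, -9), (4, -23)) = 34.9285
d((-28, -9), (-27, 0)) = 9.0554
d((-28, -9), (10, 5)) = 40.4969
d((-28, -9), (10, 21)) = 48.4149
d((-28, -9), (23, 8)) = 53.7587
d((-28, -9), (-19, 15)) = 25.632
d((-28, -9), (-18, -15)) = 11.6619
d((-28, -9), (-28, -18)) = 9.0 <-- minimum
d((4, -23), (-27, 0)) = 38.6005
d((4, -23), (10, 5)) = 28.6356
d((4, -23), (10, 21)) = 44.4072
d((4, -23), (23, 8)) = 36.3593
d((4, -23), (-19, 15)) = 44.4185
d((4, -23), (-18, -15)) = 23.4094
d((4, -23), (-28, -18)) = 32.3883
d((-27, 0), (10, 5)) = 37.3363
d((-27, 0), (10, 21)) = 42.5441
d((-27, 0), (23, 8)) = 50.636
d((-27, 0), (-19, 15)) = 17.0
d((-27, 0), (-18, -15)) = 17.4929
d((-27, 0), (-28, -18)) = 18.0278
d((10, 5), (10, 21)) = 16.0
d((10, 5), (23, 8)) = 13.3417
d((10, 5), (-19, 15)) = 30.6757
d((10, 5), (-18, -15)) = 34.4093
d((10, 5), (-28, -18)) = 44.4185
d((10, 21), (23, 8)) = 18.3848
d((10, 21), (-19, 15)) = 29.6142
d((10, 21), (-18, -15)) = 45.607
d((10, 21), (-28, -18)) = 54.4518
d((23, 8), (-19, 15)) = 42.5793
d((23, 8), (-18, -15)) = 47.0106
d((23, 8), (-28, -18)) = 57.2451
d((-19, 15), (-18, -15)) = 30.0167
d((-19, 15), (-28, -18)) = 34.2053
d((-18, -15), (-28, -18)) = 10.4403

Closest pair: (-28, -9) and (-28, -18) with distance 9.0

The closest pair is (-28, -9) and (-28, -18) with Euclidean distance 9.0. For 9 points, brute-force pairwise comparison is shown above. For large n, the divide-and-conquer algorithm (sort by x, recurse on halves, check the dividing strip) achieves O(n log n).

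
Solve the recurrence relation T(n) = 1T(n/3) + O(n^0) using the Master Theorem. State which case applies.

Master Theorem for T(n) = 1T(n/3) + O(n^0):

a = 1, b = 3, c = 0
log_b(a) = log_3(1) = 0.0000

Case 2: c = 0 = log_3(1) = 0.0000
T(n) = O(n^0 log n) = O(log n)

For T(n) = 1T(n/3) + O(n^0): log_3(1) = 0.0000. This is Case 2 of the Master Theorem (c = log_b(a), equal work at all levels), giving O(log n).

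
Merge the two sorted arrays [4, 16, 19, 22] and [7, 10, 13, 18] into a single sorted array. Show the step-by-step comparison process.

Merging process:

Compare 4 vs 7: take 4 from left. Merged: [4]
Compare 16 vs 7: take 7 from right. Merged: [4, 7]
Compare 16 vs 10: take 10 from right. Merged: [4, 7, 10]
Compare 16 vs 13: take 13 from right. Merged: [4, 7, 10, 13]
Compare 16 vs 18: take 16 from left. Merged: [4, 7, 10, 13, 16]
Compare 19 vs 18: take 18 from right. Merged: [4, 7, 10, 13, 16, 18]
Append remaining from left: [19, 22]. Merged: [4, 7, 10, 13, 16, 18, 19, 22]

Final merged array: [4, 7, 10, 13, 16, 18, 19, 22]
Total comparisons: 6

The merged array is [4, 7, 10, 13, 16, 18, 19, 22], requiring 6 comparisons. The merge step runs in O(n) time where n is the total number of elements.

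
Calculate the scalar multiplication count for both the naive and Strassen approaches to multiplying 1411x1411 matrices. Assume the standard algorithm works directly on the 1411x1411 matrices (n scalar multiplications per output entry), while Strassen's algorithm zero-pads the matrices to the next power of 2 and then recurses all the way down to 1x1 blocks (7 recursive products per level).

Matrix multiplication for 1411x1411 matrices:

Strassen's algorithm requires power-of-2 dimensions. Pad 1411x1411 to 2048x2048 (next power of 2).

Standard algorithm: 1411^3 = 2809189531 multiplications
Strassen's algorithm: 7^(log2(2048)) = 7^11 = 1977326743 multiplications
Savings: 2809189531 - 1977326743 = 831862788 multiplications

Standard: 2809189531 multiplications (1411^3). Strassen: 1977326743 multiplications (7^11, after padding to 2048x2048). Strassen reduces 8 recursive multiplications to 7 at each level.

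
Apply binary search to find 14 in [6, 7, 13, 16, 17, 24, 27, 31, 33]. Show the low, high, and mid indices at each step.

Binary search for 14 in [6, 7, 13, 16, 17, 24, 27, 31, 33]:

lo=0, hi=8, mid=4, arr[mid]=17 -> 17 > 14, search left half
lo=0, hi=3, mid=1, arr[mid]=7 -> 7 < 14, search right half
lo=2, hi=3, mid=2, arr[mid]=13 -> 13 < 14, search right half
lo=3, hi=3, mid=3, arr[mid]=16 -> 16 > 14, search left half
lo=3 > hi=2, target 14 not found

Binary search determines that 14 is not in the array after 4 comparisons. The search space was exhausted without finding the target.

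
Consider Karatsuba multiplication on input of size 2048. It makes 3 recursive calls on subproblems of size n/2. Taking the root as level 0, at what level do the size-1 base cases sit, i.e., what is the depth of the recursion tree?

For divide and conquer with division factor 2:

Problem sizes at each level:
Level 0: 2048
Level 1: 1024
Level 2: 512
Level 3: 256
Level 4: 128
Level 5: 64
Level 6: 32
Level 7: 16
Level 8: 8
Level 9: 4
Level 10: 2
Level 11: 1

The root is level 0 and the size-1 base case is level 11 (the tree spans levels 0 through 11, i.e. 12 levels counting the root), so the depth is the number of divisions: log_2(2048) = 11

The recursion tree depth is log_2(2048) = 11. At each level, the problem size is divided by 2, so it takes 11 divisions to reduce to a base case of size 1. The algorithm makes 3 recursive calls at each level.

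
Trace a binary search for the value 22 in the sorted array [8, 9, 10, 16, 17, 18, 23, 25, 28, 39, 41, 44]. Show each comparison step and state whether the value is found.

Binary search for 22 in [8, 9, 10, 16, 17, 18, 23, 25, 28, 39, 41, 44]:

lo=0, hi=11, mid=5, arr[mid]=18 -> 18 < 22, search right half
lo=6, hi=11, mid=8, arr[mid]=28 -> 28 > 22, search left half
lo=6, hi=7, mid=6, arr[mid]=23 -> 23 > 22, search left half
lo=6 > hi=5, target 22 not found

Binary search determines that 22 is not in the array after 3 comparisons. The search space was exhausted without finding the target.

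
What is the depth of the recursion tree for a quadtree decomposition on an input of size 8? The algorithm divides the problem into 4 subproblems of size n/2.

For divide and conquer with division factor 2:

Problem sizes at each level:
Level 0: 8
Level 1: 4
Level 2: 2
Level 3: 1

The root is level 0 and the size-1 base case is level 3 (the tree spans levels 0 through 3, i.e. 4 levels counting the root), so the depth is the number of divisions: log_2(8) = 3

The recursion tree depth is log_2(8) = 3. At each level, the problem size is divided by 2, so it takes 3 divisions to reduce to a base case of size 1. The algorithm makes 4 recursive calls at each level.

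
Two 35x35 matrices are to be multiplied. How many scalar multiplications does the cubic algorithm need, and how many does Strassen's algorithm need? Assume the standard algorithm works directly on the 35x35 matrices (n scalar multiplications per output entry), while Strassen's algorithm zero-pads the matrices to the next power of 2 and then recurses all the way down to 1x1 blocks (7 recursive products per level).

Matrix multiplication for 35x35 matrices:

Strassen's algorithm requires power-of-2 dimensions. Pad 35x35 to 64x64 (next power of 2).

Standard algorithm: 35^3 = 42875 multiplications
Strassen's algorithm: 7^(log2(64)) = 7^6 = 117649 multiplications
Difference: 42875 - 117649 = -74774 (Strassen uses MORE here due to padding overhead — for small or just-over-power-of-2 n, padding can outweigh the per-level savings)

Standard: 42875 multiplications (35^3). Strassen: 117649 multiplications (7^6, after padding to 64x64). Strassen reduces 8 recursive multiplications to 7 at each level.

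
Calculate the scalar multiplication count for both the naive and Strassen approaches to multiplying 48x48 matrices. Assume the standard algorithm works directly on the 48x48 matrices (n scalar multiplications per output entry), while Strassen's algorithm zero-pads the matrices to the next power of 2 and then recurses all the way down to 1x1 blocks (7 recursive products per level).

Matrix multiplication for 48x48 matrices:

Strassen's algorithm requires power-of-2 dimensions. Pad 48x48 to 64x64 (next power of 2).

Standard algorithm: 48^3 = 110592 multiplications
Strassen's algorithm: 7^(log2(64)) = 7^6 = 117649 multiplications
Difference: 110592 - 117649 = -7057 (Strassen uses MORE here due to padding overhead — for small or just-over-power-of-2 n, padding can outweigh the per-level savings)

Standard: 110592 multiplications (48^3). Strassen: 117649 multiplications (7^6, after padding to 64x64). Strassen reduces 8 recursive multiplications to 7 at each level.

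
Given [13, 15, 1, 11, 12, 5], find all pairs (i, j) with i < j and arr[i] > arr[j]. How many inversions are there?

Finding inversions in [13, 15, 1, 11, 12, 5]:

(0, 2): arr[0]=13 > arr[2]=1
(0, 3): arr[0]=13 > arr[3]=11
(0, 4): arr[0]=13 > arr[4]=12
(0, 5): arr[0]=13 > arr[5]=5
(1, 2): arr[1]=15 > arr[2]=1
(1, 3): arr[1]=15 > arr[3]=11
(1, 4): arr[1]=15 > arr[4]=12
(1, 5): arr[1]=15 > arr[5]=5
(3, 5): arr[3]=11 > arr[5]=5
(4, 5): arr[4]=12 > arr[5]=5

Total inversions: 10

The array has 10 inversion(s): (0,2), (0,3), (0,4), (0,5), (1,2), (1,3), (1,4), (1,5), (3,5), (4,5). Each pair (i,j) satisfies i < j and arr[i] > arr[j].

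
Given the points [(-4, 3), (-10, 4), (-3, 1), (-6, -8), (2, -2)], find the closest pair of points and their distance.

Computing all pairwise distances among 5 points:

d((-4, 3), (-10, 4)) = 6.0828
d((-4, 3), (-3, 1)) = 2.2361 <-- minimum
d((-4, 3), (-6, -8)) = 11.1803
d((-4, 3), (2, -2)) = 7.8102
d((-10, 4), (-3, 1)) = 7.6158
d((-10, 4), (-6, -8)) = 12.6491
d((-10, 4), (2, -2)) = 13.4164
d((-3, 1), (-6, -8)) = 9.4868
d((-3, 1), (2, -2)) = 5.831
d((-6, -8), (2, -2)) = 10.0

Closest pair: (-4, 3) and (-3, 1) with distance 2.2361

The closest pair is (-4, 3) and (-3, 1) with Euclidean distance 2.2361. For 5 points, brute-force pairwise comparison is shown above. For large n, the divide-and-conquer algorithm (sort by x, recurse on halves, check the dividing strip) achieves O(n log n).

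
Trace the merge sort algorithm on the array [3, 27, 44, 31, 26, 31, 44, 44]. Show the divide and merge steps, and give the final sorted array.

Merge sort trace:

Split: [3, 27, 44, 31, 26, 31, 44, 44] -> [3, 27, 44, 31] and [26, 31, 44, 44]
  Split: [3, 27, 44, 31] -> [3, 27] and [44, 31]
    Split: [3, 27] -> [3] and [27]
    Merge: [3] + [27] -> [3, 27]
    Split: [44, 31] -> [44] and [31]
    Merge: [44] + [31] -> [31, 44]
  Merge: [3, 27] + [31, 44] -> [3, 27, 31, 44]
  Split: [26, 31, 44, 44] -> [26, 31] and [44, 44]
    Split: [26, 31] -> [26] and [31]
    Merge: [26] + [31] -> [26, 31]
    Split: [44, 44] -> [44] and [44]
    Merge: [44] + [44] -> [44, 44]
  Merge: [26, 31] + [44, 44] -> [26, 31, 44, 44]
Merge: [3, 27, 31, 44] + [26, 31, 44, 44] -> [3, 26, 27, 31, 31, 44, 44, 44]

Final sorted array: [3, 26, 27, 31, 31, 44, 44, 44]

The merge sort proceeds by recursively splitting the array and merging sorted halves.
After all merges, the sorted array is [3, 26, 27, 31, 31, 44, 44, 44].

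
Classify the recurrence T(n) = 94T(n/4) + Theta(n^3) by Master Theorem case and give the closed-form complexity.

Master Theorem for T(n) = 94T(n/4) + O(n^3):

a = 94, b = 4, c = 3
log_b(a) = log_4(94) = 3.2773

Case 1: c = 3 < log_4(94) = 3.2773
T(n) = O(n^(log_4 94))

For T(n) = 94T(n/4) + O(n^3): log_4(94) = 3.2773. This is Case 1 of the Master Theorem (c < log_b(a), work dominated by leaves), giving O(n^(log_4 94)).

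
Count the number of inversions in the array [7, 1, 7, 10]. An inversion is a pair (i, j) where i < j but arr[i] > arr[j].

Finding inversions in [7, 1, 7, 10]:

(0, 1): arr[0]=7 > arr[1]=1

Total inversions: 1

The array has 1 inversion(s): (0,1). Each pair (i,j) satisfies i < j and arr[i] > arr[j].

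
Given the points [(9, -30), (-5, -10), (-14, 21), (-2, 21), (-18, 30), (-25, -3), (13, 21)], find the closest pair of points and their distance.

Computing all pairwise distances among 7 points:

d((9, -30), (-5, -10)) = 24.4131
d((9, -30), (-14, 21)) = 55.9464
d((9, -30), (-2, 21)) = 52.1728
d((9, -30), (-18, 30)) = 65.7951
d((9, -30), (-25, -3)) = 43.4166
d((9, -30), (13, 21)) = 51.1566
d((-5, -10), (-14, 21)) = 32.28
d((-5, -10), (-2, 21)) = 31.1448
d((-5, -10), (-18, 30)) = 42.0595
d((-5, -10), (-25, -3)) = 21.1896
d((-5, -10), (13, 21)) = 35.8469
d((-14, 21), (-2, 21)) = 12.0
d((-14, 21), (-18, 30)) = 9.8489 <-- minimum
d((-14, 21), (-25, -3)) = 26.4008
d((-14, 21), (13, 21)) = 27.0
d((-2, 21), (-18, 30)) = 18.3576
d((-2, 21), (-25, -3)) = 33.2415
d((-2, 21), (13, 21)) = 15.0
d((-18, 30), (-25, -3)) = 33.7343
d((-18, 30), (13, 21)) = 32.28
d((-25, -3), (13, 21)) = 44.9444

Closest pair: (-14, 21) and (-18, 30) with distance 9.8489

The closest pair is (-14, 21) and (-18, 30) with Euclidean distance 9.8489. For 7 points, brute-force pairwise comparison is shown above. For large n, the divide-and-conquer algorithm (sort by x, recurse on halves, check the dividing strip) achieves O(n log n).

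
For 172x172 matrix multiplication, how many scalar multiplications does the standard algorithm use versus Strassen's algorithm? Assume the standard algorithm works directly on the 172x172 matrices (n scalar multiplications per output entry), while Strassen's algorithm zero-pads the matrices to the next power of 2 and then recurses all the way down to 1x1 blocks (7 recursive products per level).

Matrix multiplication for 172x172 matrices:

Strassen's algorithm requires power-of-2 dimensions. Pad 172x172 to 256x256 (next power of 2).

Standard algorithm: 172^3 = 5088448 multiplications
Strassen's algorithm: 7^(log2(256)) = 7^8 = 5764801 multiplications
Difference: 5088448 - 5764801 = -676353 (Strassen uses MORE here due to padding overhead — for small or just-over-power-of-2 n, padding can outweigh the per-level savings)

Standard: 5088448 multiplications (172^3). Strassen: 5764801 multiplications (7^8, after padding to 256x256). Strassen reduces 8 recursive multiplications to 7 at each level.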